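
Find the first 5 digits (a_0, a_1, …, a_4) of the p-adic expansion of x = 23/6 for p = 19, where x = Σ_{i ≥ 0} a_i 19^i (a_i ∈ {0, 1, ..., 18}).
(a_0, …, a_4) = (7, 3, 3, 3, 3)

v_19(23/6) = 0 (numerator and denominator both coprime to 19), so x ∈ ℤ_19^×. Compute digits iteratively via a_i = x_i mod 19, x_{i+1} = (x_i − a_i)/19, with x_0 = x:
  x_0 = 23/6;  a_0 = 7;  x_1 = (x_0 − 7)/19 = -1/6
  x_1 = -1/6;  a_1 = 3;  x_2 = (x_1 − 3)/19 = -1/6
  x_2 = -1/6;  a_2 = 3;  x_3 = (x_2 − 3)/19 = -1/6
  x_3 = -1/6;  a_3 = 3;  x_4 = (x_3 − 3)/19 = -1/6
  x_4 = -1/6;  a_4 = 3;  x_5 = (x_4 − 3)/19 = -1/6
Digits: (7, 3, 3, 3, 3).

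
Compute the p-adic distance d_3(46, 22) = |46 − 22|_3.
d_3(46, 22) = 1/3

Step 1 — x − y = 46 − 22 = 24. Step 2 — v_3(24) = 1 (factor: 24 = (3^1 · 8); the sign does not affect v_p). Step 3 — |x − y|_3 = 3^{-1} = 1/3.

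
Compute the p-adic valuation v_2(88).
v_2(88) = 3

v_2(n) is the largest exponent k such that 2^k divides n. Factor out: 88 = 2^3 · 11. (Sign doesn't affect v_p.) So v_2(88) = 3.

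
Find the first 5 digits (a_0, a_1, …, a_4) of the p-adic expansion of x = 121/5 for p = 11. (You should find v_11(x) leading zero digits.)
(a_0, …, a_4) = (0, 0, 9, 8, 8)

v_11(121/5) = 2, so a_0 = ... = a_1 = 0. Factor out: x = 11^2 · u with u = 1/5 a unit in ℤ_11. Expand u iteratively via a_{v+i} = u_i mod 11, u_{i+1} = (u_i − a_{v+i})/11:
  u_0 = 1/5;  a_2 = 9;  u_1 = (u_0 − 9)/11 = -4/5
  u_1 = -4/5;  a_3 = 8;  u_2 = (u_1 − 8)/11 = -4/5
  u_2 = -4/5;  a_4 = 8;  u_3 = (u_2 − 8)/11 = -4/5
Digits: (0, 0, 9, 8, 8).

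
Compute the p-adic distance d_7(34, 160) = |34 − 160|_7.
d_7(34, 160) = 1/7

Step 1 — x − y = 34 − 160 = -126. Step 2 — v_7(-126) = 1 (factor: -126 = −(7^1 · 18); the sign does not affect v_p). Step 3 — |x − y|_7 = 7^{-1} = 1/7.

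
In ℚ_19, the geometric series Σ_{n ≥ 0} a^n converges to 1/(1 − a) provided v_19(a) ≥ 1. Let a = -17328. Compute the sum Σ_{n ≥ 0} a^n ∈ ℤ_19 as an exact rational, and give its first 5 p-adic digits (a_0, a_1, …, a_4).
Σ a^n = 1/(1 − a) = 1/17329;  first 5 digits = (1, 0, 9, 16, 4)

v_19(a) = 2 ≥ 1, so the series converges in ℤ_19 to 1/(1 − a) = 1/(1 − (-17328)) = 1/17329. Expand this rational in ℤ_19: compute digits iteratively via d_i = x_i mod 19, x_{i+1} = (x_i − d_i)/19. The first 5 digits are (1, 0, 9, 16, 4).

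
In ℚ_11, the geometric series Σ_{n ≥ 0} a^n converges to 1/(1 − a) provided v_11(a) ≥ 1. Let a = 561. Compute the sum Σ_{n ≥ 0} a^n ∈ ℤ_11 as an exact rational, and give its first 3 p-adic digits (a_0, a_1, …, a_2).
Σ a^n = 1/(1 − a) = -1/560;  first 3 digits = (1, 7, 9)

v_11(a) = 1 ≥ 1, so the series converges in ℤ_11 to 1/(1 − a) = 1/(1 − 561) = -1/560. Expand this rational in ℤ_11: compute digits iteratively via d_i = x_i mod 11, x_{i+1} = (x_i − d_i)/11. The first 3 digits are (1, 7, 9).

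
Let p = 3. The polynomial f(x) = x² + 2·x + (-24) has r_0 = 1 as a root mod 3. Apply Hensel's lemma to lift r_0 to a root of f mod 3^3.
r_2 = 4 (mod 27)

Hensel: r_{i+1} = r_i − f(r_i)·(f′(r_i))^{-1} mod 3^{i+2}, f′(x) = 2x + 2. Iterate:
  r_0 = 1 (mod 3)
  r_1 = 4 (mod 9)
  r_2 = 4 (mod 27)
Final: r = 4 satisfies f(r) ≡ 0 mod 3^3.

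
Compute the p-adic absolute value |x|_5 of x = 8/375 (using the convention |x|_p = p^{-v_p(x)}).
|8/375|_5 = 125

Step 1 — compute v_5(x) by factoring powers of 5 out of the numerator and denominator: v_5(8/375) = -3. Step 2 — apply |x|_p = p^{-v_p(x)} = 5^{3} = 125.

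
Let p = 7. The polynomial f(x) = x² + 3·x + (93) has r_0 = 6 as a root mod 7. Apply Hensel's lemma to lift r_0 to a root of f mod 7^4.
r_3 = 1917 (mod 2401)

Hensel: r_{i+1} = r_i − f(r_i)·(f′(r_i))^{-1} mod 7^{i+2}, f′(x) = 2x + 3. Iterate:
  r_0 = 6 (mod 7)
  r_1 = 6 (mod 49)
  r_2 = 202 (mod 343)
  r_3 = 1917 (mod 2401)
Final: r = 1917 satisfies f(r) ≡ 0 mod 7^4.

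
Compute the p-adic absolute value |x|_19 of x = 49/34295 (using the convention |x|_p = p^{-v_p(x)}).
|49/34295|_19 = 6859

Step 1 — compute v_19(x) by factoring powers of 19 out of the numerator and denominator: v_19(49/34295) = -3. Step 2 — apply |x|_p = p^{-v_p(x)} = 19^{3} = 6859.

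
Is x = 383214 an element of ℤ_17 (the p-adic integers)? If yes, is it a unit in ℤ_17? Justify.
x ∈ ℤ_17 but not a unit; v_17(x) = 3 > 0

ℤ_17 = {x ∈ ℚ_17 : v_17(x) ≥ 0} and ℤ_17^× = {x ∈ ℤ_17 : v_17(x) = 0}. Here v_17(383214) = v_17(num) − v_17(den) = 3; compare against these criteria.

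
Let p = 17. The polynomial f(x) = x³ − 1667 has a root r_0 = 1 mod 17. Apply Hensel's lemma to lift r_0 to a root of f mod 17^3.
r_2 = 2772 (mod 4913)

Hensel: r_{i+1} = r_i − f(r_i)/f′(r_i) mod 17^{i+2}, where f′(x) = 3x². Iterate:
  r_0 = 1 (mod 17)
  r_1 = 171 (mod 289)
  r_2 = 2772 (mod 4913)
Final: r = 2772 with f(r) ≡ 0 mod 17^3.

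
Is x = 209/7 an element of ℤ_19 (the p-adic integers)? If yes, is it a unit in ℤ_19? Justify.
x ∈ ℤ_19 but not a unit; v_19(x) = 1 > 0

ℤ_19 = {x ∈ ℚ_19 : v_19(x) ≥ 0} and ℤ_19^× = {x ∈ ℤ_19 : v_19(x) = 0}. Here v_19(209/7) = v_19(num) − v_19(den) = 1; compare against these criteria.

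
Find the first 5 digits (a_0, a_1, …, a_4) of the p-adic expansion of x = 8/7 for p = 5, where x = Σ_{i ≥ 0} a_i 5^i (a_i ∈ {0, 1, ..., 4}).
(a_0, …, a_4) = (4, 3, 0, 2, 1)

v_5(8/7) = 0 (numerator and denominator both coprime to 5), so x ∈ ℤ_5^×. Compute digits iteratively via a_i = x_i mod 5, x_{i+1} = (x_i − a_i)/5, with x_0 = x:
  x_0 = 8/7;  a_0 = 4;  x_1 = (x_0 − 4)/5 = -4/7
  x_1 = -4/7;  a_1 = 3;  x_2 = (x_1 − 3)/5 = -5/7
  x_2 = -5/7;  a_2 = 0;  x_3 = (x_2 − 0)/5 = -1/7
  x_3 = -1/7;  a_3 = 2;  x_4 = (x_3 − 2)/5 = -3/7
  x_4 = -3/7;  a_4 = 1;  x_5 = (x_4 − 1)/5 = -2/7
Digits: (4, 3, 0, 2, 1).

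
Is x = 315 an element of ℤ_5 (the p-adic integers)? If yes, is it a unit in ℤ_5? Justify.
x ∈ ℤ_5 but not a unit; v_5(x) = 1 > 0

ℤ_5 = {x ∈ ℚ_5 : v_5(x) ≥ 0} and ℤ_5^× = {x ∈ ℤ_5 : v_5(x) = 0}. Here v_5(315) = v_5(num) − v_5(den) = 1; compare against these criteria.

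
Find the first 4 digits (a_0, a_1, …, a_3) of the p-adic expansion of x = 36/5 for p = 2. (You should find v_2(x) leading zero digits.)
(a_0, …, a_3) = (0, 0, 1, 0)

v_2(36/5) = 2, so a_0 = ... = a_1 = 0. Factor out: x = 2^2 · u with u = 9/5 a unit in ℤ_2. Expand u iteratively via a_{v+i} = u_i mod 2, u_{i+1} = (u_i − a_{v+i})/2:
  u_0 = 9/5;  a_2 = 1;  u_1 = (u_0 − 1)/2 = 2/5
  u_1 = 2/5;  a_3 = 0;  u_2 = (u_1 − 0)/2 = 1/5
Digits: (0, 0, 1, 0).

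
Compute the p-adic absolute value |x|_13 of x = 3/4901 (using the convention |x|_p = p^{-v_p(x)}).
|3/4901|_13 = 169

Step 1 — compute v_13(x) by factoring powers of 13 out of the numerator and denominator: v_13(3/4901) = -2. Step 2 — apply |x|_p = p^{-v_p(x)} = 13^{2} = 169.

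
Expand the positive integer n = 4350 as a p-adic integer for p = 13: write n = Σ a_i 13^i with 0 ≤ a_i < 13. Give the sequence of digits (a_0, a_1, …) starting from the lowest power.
(a_0, a_1, …) = (8, 9, 12, 1)

Repeated division by 13 gives the digits low-to-high: 4350 = 8 + 9·13^1 + 12·13^2 + 1·13^3. Digit sequence: (8, 9, 12, 1).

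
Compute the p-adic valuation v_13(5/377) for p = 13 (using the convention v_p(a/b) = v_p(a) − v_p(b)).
v_13(5/377) = -1

Factor powers of 13 from the numerator and denominator of the reduced fraction: 5 = 13^0 · 5 and 377 = 13^1 · 29. Apply v_p(a/b) = v_p(a) − v_p(b): v_13(5/377) = 0 − 1 = -1.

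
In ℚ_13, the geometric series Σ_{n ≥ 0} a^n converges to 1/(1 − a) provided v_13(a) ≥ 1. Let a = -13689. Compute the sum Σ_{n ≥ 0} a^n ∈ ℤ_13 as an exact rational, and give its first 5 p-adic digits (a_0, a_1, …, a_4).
Σ a^n = 1/(1 − a) = 1/13690;  first 5 digits = (1, 0, 10, 6, 8)

v_13(a) = 2 ≥ 1, so the series converges in ℤ_13 to 1/(1 − a) = 1/(1 − (-13689)) = 1/13690. Expand this rational in ℤ_13: compute digits iteratively via d_i = x_i mod 13, x_{i+1} = (x_i − d_i)/13. The first 5 digits are (1, 0, 10, 6, 8).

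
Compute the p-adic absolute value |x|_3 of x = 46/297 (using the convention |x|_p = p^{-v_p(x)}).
|46/297|_3 = 27

Step 1 — compute v_3(x) by factoring powers of 3 out of the numerator and denominator: v_3(46/297) = -3. Step 2 — apply |x|_p = p^{-v_p(x)} = 3^{3} = 27.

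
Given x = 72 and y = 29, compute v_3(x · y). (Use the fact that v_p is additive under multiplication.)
v_3(2088) = 2

v_p(x) = 2 (factor: 72 = 3^2 · 8); v_p(y) = 0 (factor: 29 = 3^0 · 29). Additivity: v_p(xy) = v_p(x) + v_p(y) = 2 + 0 = 2. (Direct check: xy = 2088 = 3^2 · (232).)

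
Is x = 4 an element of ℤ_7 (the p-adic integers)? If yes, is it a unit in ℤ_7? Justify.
x ∈ ℤ_7^× (unit); v_7(x) = 0

ℤ_7 = {x ∈ ℚ_7 : v_7(x) ≥ 0} and ℤ_7^× = {x ∈ ℤ_7 : v_7(x) = 0}. Here v_7(4) = v_7(num) − v_7(den) = 0; compare against these criteria.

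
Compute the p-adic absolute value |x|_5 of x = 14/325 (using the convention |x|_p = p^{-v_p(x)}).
|14/325|_5 = 25

Step 1 — compute v_5(x) by factoring powers of 5 out of the numerator and denominator: v_5(14/325) = -2. Step 2 — apply |x|_p = p^{-v_p(x)} = 5^{2} = 25.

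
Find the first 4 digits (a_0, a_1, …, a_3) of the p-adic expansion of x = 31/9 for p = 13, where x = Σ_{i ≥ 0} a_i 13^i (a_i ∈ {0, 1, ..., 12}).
(a_0, …, a_3) = (2, 3, 7, 11)

v_13(31/9) = 0 (numerator and denominator both coprime to 13), so x ∈ ℤ_13^×. Compute digits iteratively via a_i = x_i mod 13, x_{i+1} = (x_i − a_i)/13, with x_0 = x:
  x_0 = 31/9;  a_0 = 2;  x_1 = (x_0 − 2)/13 = 1/9
  x_1 = 1/9;  a_1 = 3;  x_2 = (x_1 − 3)/13 = -2/9
  x_2 = -2/9;  a_2 = 7;  x_3 = (x_2 − 7)/13 = -5/9
  x_3 = -5/9;  a_3 = 11;  x_4 = (x_3 − 11)/13 = -8/9
Digits: (2, 3, 7, 11).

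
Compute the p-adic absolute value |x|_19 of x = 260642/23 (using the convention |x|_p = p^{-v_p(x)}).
|260642/23|_19 = 1/130321

Step 1 — compute v_19(x) by factoring powers of 19 out of the numerator and denominator: v_19(260642/23) = 4. Step 2 — apply |x|_p = p^{-v_p(x)} = 19^{-4} = 1/130321.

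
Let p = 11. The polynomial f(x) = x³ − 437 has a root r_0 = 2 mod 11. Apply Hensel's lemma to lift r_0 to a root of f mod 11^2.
r_1 = 68 (mod 121)

Hensel: r_{i+1} = r_i − f(r_i)/f′(r_i) mod 11^{i+2}, where f′(x) = 3x². Iterate:
  r_0 = 2 (mod 11)
  r_1 = 68 (mod 121)
Final: r = 68 with f(r) ≡ 0 mod 11^2.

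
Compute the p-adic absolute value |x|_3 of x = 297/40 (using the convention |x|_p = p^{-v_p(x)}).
|297/40|_3 = 1/27

Step 1 — compute v_3(x) by factoring powers of 3 out of the numerator and denominator: v_3(297/40) = 3. Step 2 — apply |x|_p = p^{-v_p(x)} = 3^{-3} = 1/27.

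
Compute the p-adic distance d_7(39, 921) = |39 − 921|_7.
d_7(39, 921) = 1/49

Step 1 — x − y = 39 − 921 = -882. Step 2 — v_7(-882) = 2 (factor: -882 = −(7^2 · 18); the sign does not affect v_p). Step 3 — |x − y|_7 = 7^{-2} = 1/49.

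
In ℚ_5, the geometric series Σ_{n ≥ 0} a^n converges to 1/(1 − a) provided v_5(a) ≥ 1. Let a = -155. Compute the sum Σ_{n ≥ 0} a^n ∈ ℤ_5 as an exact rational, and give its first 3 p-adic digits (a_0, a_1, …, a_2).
Σ a^n = 1/(1 − a) = 1/156;  first 3 digits = (1, 4, 4)

v_5(a) = 1 ≥ 1, so the series converges in ℤ_5 to 1/(1 − a) = 1/(1 − (-155)) = 1/156. Expand this rational in ℤ_5: compute digits iteratively via d_i = x_i mod 5, x_{i+1} = (x_i − d_i)/5. The first 3 digits are (1, 4, 4).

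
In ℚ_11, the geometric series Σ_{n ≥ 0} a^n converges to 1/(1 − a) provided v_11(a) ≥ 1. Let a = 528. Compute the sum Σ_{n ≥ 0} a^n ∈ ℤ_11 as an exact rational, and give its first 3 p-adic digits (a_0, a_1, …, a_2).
Σ a^n = 1/(1 − a) = -1/527;  first 3 digits = (1, 4, 9)

v_11(a) = 1 ≥ 1, so the series converges in ℤ_11 to 1/(1 − a) = 1/(1 − 528) = -1/527. Expand this rational in ℤ_11: compute digits iteratively via d_i = x_i mod 11, x_{i+1} = (x_i − d_i)/11. The first 3 digits are (1, 4, 9).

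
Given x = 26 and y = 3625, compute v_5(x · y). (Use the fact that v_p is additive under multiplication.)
v_5(94250) = 3

v_p(x) = 0 (factor: 26 = 5^0 · 26); v_p(y) = 3 (factor: 3625 = 5^3 · 29). Additivity: v_p(xy) = v_p(x) + v_p(y) = 0 + 3 = 3. (Direct check: xy = 94250 = 5^3 · (754).)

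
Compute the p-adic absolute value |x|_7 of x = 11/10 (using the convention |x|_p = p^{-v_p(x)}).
|11/10|_7 = 1

Step 1 — compute v_7(x) by factoring powers of 7 out of the numerator and denominator: v_7(11/10) = 0. Step 2 — apply |x|_p = p^{-v_p(x)} = 7^{0} = 1.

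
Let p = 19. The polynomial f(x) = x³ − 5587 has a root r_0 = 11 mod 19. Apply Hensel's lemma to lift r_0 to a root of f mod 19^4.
r_3 = 88057 (mod 130321)

Hensel: r_{i+1} = r_i − f(r_i)/f′(r_i) mod 19^{i+2}, where f′(x) = 3x². Iterate:
  r_0 = 11 (mod 19)
  r_1 = 334 (mod 361)
  r_2 = 5749 (mod 6859)
  r_3 = 88057 (mod 130321)
Final: r = 88057 with f(r) ≡ 0 mod 19^4.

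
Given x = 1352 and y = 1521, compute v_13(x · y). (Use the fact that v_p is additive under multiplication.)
v_13(2056392) = 4

v_p(x) = 2 (factor: 1352 = 13^2 · 8); v_p(y) = 2 (factor: 1521 = 13^2 · 9). Additivity: v_p(xy) = v_p(x) + v_p(y) = 2 + 2 = 4. (Direct check: xy = 2056392 = 13^4 · (72).)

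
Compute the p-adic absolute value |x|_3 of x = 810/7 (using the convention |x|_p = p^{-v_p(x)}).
|810/7|_3 = 1/81

Step 1 — compute v_3(x) by factoring powers of 3 out of the numerator and denominator: v_3(810/7) = 4. Step 2 — apply |x|_p = p^{-v_p(x)} = 3^{-4} = 1/81.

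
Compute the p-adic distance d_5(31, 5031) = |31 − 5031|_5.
d_5(31, 5031) = 1/625

Step 1 — x − y = 31 − 5031 = -5000. Step 2 — v_5(-5000) = 4 (factor: -5000 = −(5^4 · 8); the sign does not affect v_p). Step 3 — |x − y|_5 = 5^{-4} = 1/625.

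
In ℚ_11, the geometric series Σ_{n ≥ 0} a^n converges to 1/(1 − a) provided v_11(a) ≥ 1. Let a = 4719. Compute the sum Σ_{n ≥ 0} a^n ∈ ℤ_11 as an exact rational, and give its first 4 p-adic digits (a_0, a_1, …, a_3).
Σ a^n = 1/(1 − a) = -1/4718;  first 4 digits = (1, 0, 6, 3)

v_11(a) = 2 ≥ 1, so the series converges in ℤ_11 to 1/(1 − a) = 1/(1 − 4719) = -1/4718. Expand this rational in ℤ_11: compute digits iteratively via d_i = x_i mod 11, x_{i+1} = (x_i − d_i)/11. The first 4 digits are (1, 0, 6, 3).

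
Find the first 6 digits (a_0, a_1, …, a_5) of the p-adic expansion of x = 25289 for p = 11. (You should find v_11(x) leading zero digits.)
(a_0, …, a_5) = (0, 0, 0, 8, 1, 0)

v_11(25289) = 3, so a_0 = ... = a_2 = 0. Factor out: x = 11^3 · u with u = 19 a unit in ℤ_11. Expand u iteratively via a_{v+i} = u_i mod 11, u_{i+1} = (u_i − a_{v+i})/11:
  u_0 = 19;  a_3 = 8;  u_1 = (u_0 − 8)/11 = 1
  u_1 = 1;  a_4 = 1;  u_2 = (u_1 − 1)/11 = 0
  u_2 = 0;  a_5 = 0;  u_3 = (u_2 − 0)/11 = 0
Digits: (0, 0, 0, 8, 1, 0).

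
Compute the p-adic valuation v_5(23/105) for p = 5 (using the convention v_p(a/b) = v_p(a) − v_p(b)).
v_5(23/105) = -1

Factor powers of 5 from the numerator and denominator of the reduced fraction: 23 = 5^0 · 23 and 105 = 5^1 · 21. Apply v_p(a/b) = v_p(a) − v_p(b): v_5(23/105) = 0 − 1 = -1.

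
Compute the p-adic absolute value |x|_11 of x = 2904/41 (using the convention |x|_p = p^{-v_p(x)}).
|2904/41|_11 = 1/121

Step 1 — compute v_11(x) by factoring powers of 11 out of the numerator and denominator: v_11(2904/41) = 2. Step 2 — apply |x|_p = p^{-v_p(x)} = 11^{-2} = 1/121.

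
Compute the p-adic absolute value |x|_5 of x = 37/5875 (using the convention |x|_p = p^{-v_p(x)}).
|37/5875|_5 = 125

Step 1 — compute v_5(x) by factoring powers of 5 out of the numerator and denominator: v_5(37/5875) = -3. Step 2 — apply |x|_p = p^{-v_p(x)} = 5^{3} = 125.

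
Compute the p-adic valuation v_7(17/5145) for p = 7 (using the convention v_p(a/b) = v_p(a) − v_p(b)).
v_7(17/5145) = -3

Factor powers of 7 from the numerator and denominator of the reduced fraction: 17 = 7^0 · 17 and 5145 = 7^3 · 15. Apply v_p(a/b) = v_p(a) − v_p(b): v_7(17/5145) = 0 − 3 = -3.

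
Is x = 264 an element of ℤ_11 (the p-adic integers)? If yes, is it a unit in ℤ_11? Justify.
x ∈ ℤ_11 but not a unit; v_11(x) = 1 > 0

ℤ_11 = {x ∈ ℚ_11 : v_11(x) ≥ 0} and ℤ_11^× = {x ∈ ℤ_11 : v_11(x) = 0}. Here v_11(264) = v_11(num) − v_11(den) = 1; compare against these criteria.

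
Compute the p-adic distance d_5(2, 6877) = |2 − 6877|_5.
d_5(2, 6877) = 1/625

Step 1 — x − y = 2 − 6877 = -6875. Step 2 — v_5(-6875) = 4 (factor: -6875 = −(5^4 · 11); the sign does not affect v_p). Step 3 — |x − y|_5 = 5^{-4} = 1/625.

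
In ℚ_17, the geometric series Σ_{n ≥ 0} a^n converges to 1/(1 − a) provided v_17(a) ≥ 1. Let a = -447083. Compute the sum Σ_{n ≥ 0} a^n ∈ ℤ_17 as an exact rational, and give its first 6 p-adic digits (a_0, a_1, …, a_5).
Σ a^n = 1/(1 − a) = 1/447084;  first 6 digits = (1, 0, 0, 11, 11, 16)

v_17(a) = 3 ≥ 1, so the series converges in ℤ_17 to 1/(1 − a) = 1/(1 − (-447083)) = 1/447084. Expand this rational in ℤ_17: compute digits iteratively via d_i = x_i mod 17, x_{i+1} = (x_i − d_i)/17. The first 6 digits are (1, 0, 0, 11, 11, 16).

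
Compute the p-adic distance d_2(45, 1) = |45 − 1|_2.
d_2(45, 1) = 1/4

Step 1 — x − y = 45 − 1 = 44. Step 2 — v_2(44) = 2 (factor: 44 = (2^2 · 11); the sign does not affect v_p). Step 3 — |x − y|_2 = 2^{-2} = 1/4.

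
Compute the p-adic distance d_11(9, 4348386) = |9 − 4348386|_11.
d_11(9, 4348386) = 1/161051

Step 1 — x − y = 9 − 4348386 = -4348377. Step 2 — v_11(-4348377) = 5 (factor: -4348377 = −(11^5 · 27); the sign does not affect v_p). Step 3 — |x − y|_11 = 11^{-5} = 1/161051.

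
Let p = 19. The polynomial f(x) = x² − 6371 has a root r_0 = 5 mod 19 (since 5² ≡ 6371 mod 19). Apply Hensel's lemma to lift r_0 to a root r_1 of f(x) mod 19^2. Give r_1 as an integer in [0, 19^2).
r_1 = 62 (mod 361)

Hensel's recurrence: r_{i+1} = r_i − f(r_i)·(f′(r_i))^{-1} mod 19^{i+2}, with f′(x) = 2x. Iterate:
  r_0 = 5 (mod 19)
  r_1 = 62 (mod 361)
Final: r_1 = 62, and one checks f(r_1) ≡ 0 mod 19^2.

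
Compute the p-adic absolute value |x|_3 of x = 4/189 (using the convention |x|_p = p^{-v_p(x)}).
|4/189|_3 = 27

Step 1 — compute v_3(x) by factoring powers of 3 out of the numerator and denominator: v_3(4/189) = -3. Step 2 — apply |x|_p = p^{-v_p(x)} = 3^{3} = 27.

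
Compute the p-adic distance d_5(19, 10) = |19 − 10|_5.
d_5(19, 10) = 1

Step 1 — x − y = 19 − 10 = 9. Step 2 — v_5(9) = 0 (factor: 9 = (5^0 · 9); the sign does not affect v_p). Step 3 — |x − y|_5 = 5^{0} = 1.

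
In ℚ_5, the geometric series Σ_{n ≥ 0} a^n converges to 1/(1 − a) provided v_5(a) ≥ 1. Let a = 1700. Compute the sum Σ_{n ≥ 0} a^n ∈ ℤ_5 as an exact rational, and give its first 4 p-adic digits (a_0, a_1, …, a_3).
Σ a^n = 1/(1 − a) = -1/1699;  first 4 digits = (1, 0, 3, 3)

v_5(a) = 2 ≥ 1, so the series converges in ℤ_5 to 1/(1 − a) = 1/(1 − 1700) = -1/1699. Expand this rational in ℤ_5: compute digits iteratively via d_i = x_i mod 5, x_{i+1} = (x_i − d_i)/5. The first 4 digits are (1, 0, 3, 3).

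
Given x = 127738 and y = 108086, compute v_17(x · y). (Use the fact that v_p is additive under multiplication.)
v_17(13806689468) = 6

v_p(x) = 3 (factor: 127738 = 17^3 · 26); v_p(y) = 3 (factor: 108086 = 17^3 · 22). Additivity: v_p(xy) = v_p(x) + v_p(y) = 3 + 3 = 6. (Direct check: xy = 13806689468 = 17^6 · (572).)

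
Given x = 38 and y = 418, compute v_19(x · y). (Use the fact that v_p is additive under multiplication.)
v_19(15884) = 2

v_p(x) = 1 (factor: 38 = 19^1 · 2); v_p(y) = 1 (factor: 418 = 19^1 · 22). Additivity: v_p(xy) = v_p(x) + v_p(y) = 1 + 1 = 2. (Direct check: xy = 15884 = 19^2 · (44).)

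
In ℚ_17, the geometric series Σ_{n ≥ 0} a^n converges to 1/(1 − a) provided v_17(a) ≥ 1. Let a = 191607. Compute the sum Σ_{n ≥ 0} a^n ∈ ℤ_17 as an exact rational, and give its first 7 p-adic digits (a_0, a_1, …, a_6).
Σ a^n = 1/(1 − a) = -1/191606;  first 7 digits = (1, 0, 0, 5, 2, 0, 8)

v_17(a) = 3 ≥ 1, so the series converges in ℤ_17 to 1/(1 − a) = 1/(1 − 191607) = -1/191606. Expand this rational in ℤ_17: compute digits iteratively via d_i = x_i mod 17, x_{i+1} = (x_i − d_i)/17. The first 7 digits are (1, 0, 0, 5, 2, 0, 8).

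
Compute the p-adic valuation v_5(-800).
v_5(-800) = 2

v_5(n) is the largest exponent k such that 5^k divides n. Factor out: -800 = -5^2 · 32. (Sign doesn't affect v_p.) So v_5(-800) = 2.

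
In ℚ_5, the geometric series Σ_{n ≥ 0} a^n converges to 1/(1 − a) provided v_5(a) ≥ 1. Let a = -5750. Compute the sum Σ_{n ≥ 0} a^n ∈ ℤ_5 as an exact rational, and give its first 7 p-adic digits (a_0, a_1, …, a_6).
Σ a^n = 1/(1 − a) = 1/5751;  first 7 digits = (1, 0, 0, 4, 0, 3, 0)

v_5(a) = 3 ≥ 1, so the series converges in ℤ_5 to 1/(1 − a) = 1/(1 − (-5750)) = 1/5751. Expand this rational in ℤ_5: compute digits iteratively via d_i = x_i mod 5, x_{i+1} = (x_i − d_i)/5. The first 7 digits are (1, 0, 0, 4, 0, 3, 0).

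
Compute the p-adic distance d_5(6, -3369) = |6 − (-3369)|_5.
d_5(6, -3369) = 1/125

Step 1 — x − y = 6 − (-3369) = 3375. Step 2 — v_5(3375) = 3 (factor: 3375 = (5^3 · 27); the sign does not affect v_p). Step 3 — |x − y|_5 = 5^{-3} = 1/125.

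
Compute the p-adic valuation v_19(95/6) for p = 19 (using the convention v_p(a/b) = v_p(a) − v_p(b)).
v_19(95/6) = 1

Factor powers of 19 from the numerator and denominator of the reduced fraction: 95 = 19^1 · 5 and 6 = 19^0 · 6. Apply v_p(a/b) = v_p(a) − v_p(b): v_19(95/6) = 1 − 0 = 1.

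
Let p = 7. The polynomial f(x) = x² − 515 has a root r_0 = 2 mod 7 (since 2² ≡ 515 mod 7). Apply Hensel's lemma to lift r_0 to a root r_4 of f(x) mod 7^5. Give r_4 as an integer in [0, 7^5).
r_4 = 11951 (mod 16807)

Hensel's recurrence: r_{i+1} = r_i − f(r_i)·(f′(r_i))^{-1} mod 7^{i+2}, with f′(x) = 2x. Iterate:
  r_0 = 2 (mod 7)
  r_1 = 44 (mod 49)
  r_2 = 289 (mod 343)
  r_3 = 2347 (mod 2401)
  r_4 = 11951 (mod 16807)
Final: r_4 = 11951, and one checks f(r_4) ≡ 0 mod 7^5.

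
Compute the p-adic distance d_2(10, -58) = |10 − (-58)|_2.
d_2(10, -58) = 1/4

Step 1 — x − y = 10 − (-58) = 68. Step 2 — v_2(68) = 2 (factor: 68 = (2^2 · 17); the sign does not affect v_p). Step 3 — |x − y|_2 = 2^{-2} = 1/4.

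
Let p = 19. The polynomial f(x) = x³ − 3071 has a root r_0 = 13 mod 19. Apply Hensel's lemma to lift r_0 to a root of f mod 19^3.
r_2 = 2635 (mod 6859)

Hensel: r_{i+1} = r_i − f(r_i)/f′(r_i) mod 19^{i+2}, where f′(x) = 3x². Iterate:
  r_0 = 13 (mod 19)
  r_1 = 108 (mod 361)
  r_2 = 2635 (mod 6859)
Final: r = 2635 with f(r) ≡ 0 mod 19^3.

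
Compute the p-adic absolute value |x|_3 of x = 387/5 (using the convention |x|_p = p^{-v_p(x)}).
|387/5|_3 = 1/9

Step 1 — compute v_3(x) by factoring powers of 3 out of the numerator and denominator: v_3(387/5) = 2. Step 2 — apply |x|_p = p^{-v_p(x)} = 3^{-2} = 1/9.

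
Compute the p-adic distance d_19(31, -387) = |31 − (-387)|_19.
d_19(31, -387) = 1/19

Step 1 — x − y = 31 − (-387) = 418. Step 2 — v_19(418) = 1 (factor: 418 = (19^1 · 22); the sign does not affect v_p). Step 3 — |x − y|_19 = 19^{-1} = 1/19.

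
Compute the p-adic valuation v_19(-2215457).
v_19(-2215457) = 4

v_19(n) is the largest exponent k such that 19^k divides n. Factor out: -2215457 = -19^4 · 17. (Sign doesn't affect v_p.) So v_19(-2215457) = 4.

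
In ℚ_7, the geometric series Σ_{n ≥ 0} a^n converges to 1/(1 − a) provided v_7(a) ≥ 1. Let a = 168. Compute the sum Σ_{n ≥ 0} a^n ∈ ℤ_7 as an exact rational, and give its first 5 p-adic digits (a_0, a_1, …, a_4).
Σ a^n = 1/(1 − a) = -1/167;  first 5 digits = (1, 3, 5, 4, 2)

v_7(a) = 1 ≥ 1, so the series converges in ℤ_7 to 1/(1 − a) = 1/(1 − 168) = -1/167. Expand this rational in ℤ_7: compute digits iteratively via d_i = x_i mod 7, x_{i+1} = (x_i − d_i)/7. The first 5 digits are (1, 3, 5, 4, 2).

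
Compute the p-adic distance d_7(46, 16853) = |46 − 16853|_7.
d_7(46, 16853) = 1/16807

Step 1 — x − y = 46 − 16853 = -16807. Step 2 — v_7(-16807) = 5 (factor: -16807 = −(7^5 · 1); the sign does not affect v_p). Step 3 — |x − y|_7 = 7^{-5} = 1/16807.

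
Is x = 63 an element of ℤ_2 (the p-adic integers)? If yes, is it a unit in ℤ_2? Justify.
x ∈ ℤ_2^× (unit); v_2(x) = 0

ℤ_2 = {x ∈ ℚ_2 : v_2(x) ≥ 0} and ℤ_2^× = {x ∈ ℤ_2 : v_2(x) = 0}. Here v_2(63) = v_2(num) − v_2(den) = 0; compare against these criteria.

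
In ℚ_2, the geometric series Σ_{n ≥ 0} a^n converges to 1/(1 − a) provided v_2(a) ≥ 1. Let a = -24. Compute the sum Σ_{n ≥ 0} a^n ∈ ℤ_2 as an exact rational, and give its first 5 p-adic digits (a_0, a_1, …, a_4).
Σ a^n = 1/(1 − a) = 1/25;  first 5 digits = (1, 0, 0, 1, 0)

v_2(a) = 3 ≥ 1, so the series converges in ℤ_2 to 1/(1 − a) = 1/(1 − (-24)) = 1/25. Expand this rational in ℤ_2: compute digits iteratively via d_i = x_i mod 2, x_{i+1} = (x_i − d_i)/2. The first 5 digits are (1, 0, 0, 1, 0).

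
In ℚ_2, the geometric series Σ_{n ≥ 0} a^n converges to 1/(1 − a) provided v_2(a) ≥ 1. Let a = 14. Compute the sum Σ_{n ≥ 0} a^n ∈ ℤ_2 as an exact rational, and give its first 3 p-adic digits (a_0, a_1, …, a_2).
Σ a^n = 1/(1 − a) = -1/13;  first 3 digits = (1, 1, 0)

v_2(a) = 1 ≥ 1, so the series converges in ℤ_2 to 1/(1 − a) = 1/(1 − 14) = -1/13. Expand this rational in ℤ_2: compute digits iteratively via d_i = x_i mod 2, x_{i+1} = (x_i − d_i)/2. The first 3 digits are (1, 1, 0).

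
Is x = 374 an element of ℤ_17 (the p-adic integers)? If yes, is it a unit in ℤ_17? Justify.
x ∈ ℤ_17 but not a unit; v_17(x) = 1 > 0

ℤ_17 = {x ∈ ℚ_17 : v_17(x) ≥ 0} and ℤ_17^× = {x ∈ ℤ_17 : v_17(x) = 0}. Here v_17(374) = v_17(num) − v_17(den) = 1; compare against these criteria.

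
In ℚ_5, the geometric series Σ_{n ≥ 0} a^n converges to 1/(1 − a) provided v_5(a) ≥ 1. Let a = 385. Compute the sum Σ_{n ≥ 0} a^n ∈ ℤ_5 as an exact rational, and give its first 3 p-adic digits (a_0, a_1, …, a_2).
Σ a^n = 1/(1 − a) = -1/384;  first 3 digits = (1, 2, 4)

v_5(a) = 1 ≥ 1, so the series converges in ℤ_5 to 1/(1 − a) = 1/(1 − 385) = -1/384. Expand this rational in ℤ_5: compute digits iteratively via d_i = x_i mod 5, x_{i+1} = (x_i − d_i)/5. The first 3 digits are (1, 2, 4).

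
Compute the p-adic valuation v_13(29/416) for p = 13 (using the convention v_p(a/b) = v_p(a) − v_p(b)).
v_13(29/416) = -1

Factor powers of 13 from the numerator and denominator of the reduced fraction: 29 = 13^0 · 29 and 416 = 13^1 · 32. Apply v_p(a/b) = v_p(a) − v_p(b): v_13(29/416) = 0 − 1 = -1.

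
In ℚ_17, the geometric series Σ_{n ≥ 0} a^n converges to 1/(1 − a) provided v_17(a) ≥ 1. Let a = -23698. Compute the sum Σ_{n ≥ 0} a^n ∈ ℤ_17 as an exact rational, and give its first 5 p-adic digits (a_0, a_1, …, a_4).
Σ a^n = 1/(1 − a) = 1/23699;  first 5 digits = (1, 0, 3, 12, 8)

v_17(a) = 2 ≥ 1, so the series converges in ℤ_17 to 1/(1 − a) = 1/(1 − (-23698)) = 1/23699. Expand this rational in ℤ_17: compute digits iteratively via d_i = x_i mod 17, x_{i+1} = (x_i − d_i)/17. The first 5 digits are (1, 0, 3, 12, 8).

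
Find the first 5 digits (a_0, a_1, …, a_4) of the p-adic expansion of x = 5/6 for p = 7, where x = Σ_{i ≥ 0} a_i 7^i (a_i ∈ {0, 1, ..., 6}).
(a_0, …, a_4) = (2, 1, 1, 1, 1)

v_7(5/6) = 0 (numerator and denominator both coprime to 7), so x ∈ ℤ_7^×. Compute digits iteratively via a_i = x_i mod 7, x_{i+1} = (x_i − a_i)/7, with x_0 = x:
  x_0 = 5/6;  a_0 = 2;  x_1 = (x_0 − 2)/7 = -1/6
  x_1 = -1/6;  a_1 = 1;  x_2 = (x_1 − 1)/7 = -1/6
  x_2 = -1/6;  a_2 = 1;  x_3 = (x_2 − 1)/7 = -1/6
  x_3 = -1/6;  a_3 = 1;  x_4 = (x_3 − 1)/7 = -1/6
  x_4 = -1/6;  a_4 = 1;  x_5 = (x_4 − 1)/7 = -1/6
Digits: (2, 1, 1, 1, 1).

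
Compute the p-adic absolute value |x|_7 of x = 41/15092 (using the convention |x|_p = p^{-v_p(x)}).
|41/15092|_7 = 343

Step 1 — compute v_7(x) by factoring powers of 7 out of the numerator and denominator: v_7(41/15092) = -3. Step 2 — apply |x|_p = p^{-v_p(x)} = 7^{3} = 343.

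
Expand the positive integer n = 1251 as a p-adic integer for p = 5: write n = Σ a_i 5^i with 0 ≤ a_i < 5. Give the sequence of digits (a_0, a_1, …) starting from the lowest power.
(a_0, a_1, …) = (1, 0, 0, 0, 2)

Repeated division by 5 gives the digits low-to-high: 1251 = 1 + 2·5^4. Digit sequence: (1, 0, 0, 0, 2).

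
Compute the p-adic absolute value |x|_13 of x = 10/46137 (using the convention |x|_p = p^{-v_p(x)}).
|10/46137|_13 = 2197

Step 1 — compute v_13(x) by factoring powers of 13 out of the numerator and denominator: v_13(10/46137) = -3. Step 2 — apply |x|_p = p^{-v_p(x)} = 13^{3} = 2197.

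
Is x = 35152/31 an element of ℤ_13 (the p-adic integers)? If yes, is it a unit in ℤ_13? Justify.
x ∈ ℤ_13 but not a unit; v_13(x) = 3 > 0

ℤ_13 = {x ∈ ℚ_13 : v_13(x) ≥ 0} and ℤ_13^× = {x ∈ ℤ_13 : v_13(x) = 0}. Here v_13(35152/31) = v_13(num) − v_13(den) = 3; compare against these criteria.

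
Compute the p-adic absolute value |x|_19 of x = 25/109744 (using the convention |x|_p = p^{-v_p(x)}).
|25/109744|_19 = 6859

Step 1 — compute v_19(x) by factoring powers of 19 out of the numerator and denominator: v_19(25/109744) = -3. Step 2 — apply |x|_p = p^{-v_p(x)} = 19^{3} = 6859.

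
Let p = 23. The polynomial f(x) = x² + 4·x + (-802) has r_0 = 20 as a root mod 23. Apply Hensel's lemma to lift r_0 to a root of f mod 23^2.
r_1 = 388 (mod 529)

Hensel: r_{i+1} = r_i − f(r_i)·(f′(r_i))^{-1} mod 23^{i+2}, f′(x) = 2x + 4. Iterate:
  r_0 = 20 (mod 23)
  r_1 = 388 (mod 529)
Final: r = 388 satisfies f(r) ≡ 0 mod 23^2.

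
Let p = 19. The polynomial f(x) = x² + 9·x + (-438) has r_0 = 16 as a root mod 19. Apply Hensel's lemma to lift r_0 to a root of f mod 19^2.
r_1 = 149 (mod 361)

Hensel: r_{i+1} = r_i − f(r_i)·(f′(r_i))^{-1} mod 19^{i+2}, f′(x) = 2x + 9. Iterate:
  r_0 = 16 (mod 19)
  r_1 = 149 (mod 361)
Final: r = 149 satisfies f(r) ≡ 0 mod 19^2.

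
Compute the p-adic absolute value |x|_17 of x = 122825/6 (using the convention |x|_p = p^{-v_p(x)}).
|122825/6|_17 = 1/4913

Step 1 — compute v_17(x) by factoring powers of 17 out of the numerator and denominator: v_17(122825/6) = 3. Step 2 — apply |x|_p = p^{-v_p(x)} = 17^{-3} = 1/4913.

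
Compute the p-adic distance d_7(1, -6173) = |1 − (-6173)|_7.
d_7(1, -6173) = 1/343

Step 1 — x − y = 1 − (-6173) = 6174. Step 2 — v_7(6174) = 3 (factor: 6174 = (7^3 · 18); the sign does not affect v_p). Step 3 — |x − y|_7 = 7^{-3} = 1/343.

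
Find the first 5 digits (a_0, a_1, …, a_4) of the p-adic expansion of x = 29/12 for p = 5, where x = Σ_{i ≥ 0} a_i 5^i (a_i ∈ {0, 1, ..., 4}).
(a_0, …, a_4) = (2, 3, 4, 2, 4)

v_5(29/12) = 0 (numerator and denominator both coprime to 5), so x ∈ ℤ_5^×. Compute digits iteratively via a_i = x_i mod 5, x_{i+1} = (x_i − a_i)/5, with x_0 = x:
  x_0 = 29/12;  a_0 = 2;  x_1 = (x_0 − 2)/5 = 1/12
  x_1 = 1/12;  a_1 = 3;  x_2 = (x_1 − 3)/5 = -7/12
  x_2 = -7/12;  a_2 = 4;  x_3 = (x_2 − 4)/5 = -11/12
  x_3 = -11/12;  a_3 = 2;  x_4 = (x_3 − 2)/5 = -7/12
  x_4 = -7/12;  a_4 = 4;  x_5 = (x_4 − 4)/5 = -11/12
Digits: (2, 3, 4, 2, 4).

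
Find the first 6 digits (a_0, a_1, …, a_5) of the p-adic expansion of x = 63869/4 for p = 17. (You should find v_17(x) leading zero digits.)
(a_0, …, a_5) = (0, 0, 0, 16, 12, 12)

v_17(63869/4) = 3, so a_0 = ... = a_2 = 0. Factor out: x = 17^3 · u with u = 13/4 a unit in ℤ_17. Expand u iteratively via a_{v+i} = u_i mod 17, u_{i+1} = (u_i − a_{v+i})/17:
  u_0 = 13/4;  a_3 = 16;  u_1 = (u_0 − 16)/17 = -3/4
  u_1 = -3/4;  a_4 = 12;  u_2 = (u_1 − 12)/17 = -3/4
  u_2 = -3/4;  a_5 = 12;  u_3 = (u_2 − 12)/17 = -3/4
Digits: (0, 0, 0, 16, 12, 12).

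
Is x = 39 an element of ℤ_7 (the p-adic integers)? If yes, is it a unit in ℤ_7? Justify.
x ∈ ℤ_7^× (unit); v_7(x) = 0

ℤ_7 = {x ∈ ℚ_7 : v_7(x) ≥ 0} and ℤ_7^× = {x ∈ ℤ_7 : v_7(x) = 0}. Here v_7(39) = v_7(num) − v_7(den) = 0; compare against these criteria.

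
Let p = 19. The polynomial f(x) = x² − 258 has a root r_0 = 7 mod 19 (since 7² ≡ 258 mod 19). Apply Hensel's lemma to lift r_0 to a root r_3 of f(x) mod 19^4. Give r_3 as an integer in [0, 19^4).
r_3 = 85811 (mod 130321)

Hensel's recurrence: r_{i+1} = r_i − f(r_i)·(f′(r_i))^{-1} mod 19^{i+2}, with f′(x) = 2x. Iterate:
  r_0 = 7 (mod 19)
  r_1 = 254 (mod 361)
  r_2 = 3503 (mod 6859)
  r_3 = 85811 (mod 130321)
Final: r_3 = 85811, and one checks f(r_3) ≡ 0 mod 19^4.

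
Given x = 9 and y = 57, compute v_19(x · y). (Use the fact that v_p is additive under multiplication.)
v_19(513) = 1

v_p(x) = 0 (factor: 9 = 19^0 · 9); v_p(y) = 1 (factor: 57 = 19^1 · 3). Additivity: v_p(xy) = v_p(x) + v_p(y) = 0 + 1 = 1. (Direct check: xy = 513 = 19^1 · (27).)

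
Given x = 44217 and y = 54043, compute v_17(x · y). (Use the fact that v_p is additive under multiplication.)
v_17(2389619331) = 6

v_p(x) = 3 (factor: 44217 = 17^3 · 9); v_p(y) = 3 (factor: 54043 = 17^3 · 11). Additivity: v_p(xy) = v_p(x) + v_p(y) = 3 + 3 = 6. (Direct check: xy = 2389619331 = 17^6 · (99).)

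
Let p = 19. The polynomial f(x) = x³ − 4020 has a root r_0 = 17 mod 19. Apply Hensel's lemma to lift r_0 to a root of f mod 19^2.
r_1 = 93 (mod 361)

Hensel: r_{i+1} = r_i − f(r_i)/f′(r_i) mod 19^{i+2}, where f′(x) = 3x². Iterate:
  r_0 = 17 (mod 19)
  r_1 = 93 (mod 361)
Final: r = 93 with f(r) ≡ 0 mod 19^2.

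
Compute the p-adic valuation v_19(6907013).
v_19(6907013) = 4

v_19(n) is the largest exponent k such that 19^k divides n. Factor out: 6907013 = 19^4 · 53. (Sign doesn't affect v_p.) So v_19(6907013) = 4.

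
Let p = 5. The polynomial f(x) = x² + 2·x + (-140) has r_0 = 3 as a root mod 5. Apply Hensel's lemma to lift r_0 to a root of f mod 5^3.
r_2 = 3 (mod 125)

Hensel: r_{i+1} = r_i − f(r_i)·(f′(r_i))^{-1} mod 5^{i+2}, f′(x) = 2x + 2. Iterate:
  r_0 = 3 (mod 5)
  r_1 = 3 (mod 25)
  r_2 = 3 (mod 125)
Final: r = 3 satisfies f(r) ≡ 0 mod 5^3.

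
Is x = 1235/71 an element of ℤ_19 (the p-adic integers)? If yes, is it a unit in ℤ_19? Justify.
x ∈ ℤ_19 but not a unit; v_19(x) = 1 > 0

ℤ_19 = {x ∈ ℚ_19 : v_19(x) ≥ 0} and ℤ_19^× = {x ∈ ℤ_19 : v_19(x) = 0}. Here v_19(1235/71) = v_19(num) − v_19(den) = 1; compare against these criteria.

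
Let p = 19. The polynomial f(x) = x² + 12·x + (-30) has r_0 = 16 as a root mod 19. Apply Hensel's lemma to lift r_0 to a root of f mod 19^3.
r_2 = 1992 (mod 6859)

Hensel: r_{i+1} = r_i − f(r_i)·(f′(r_i))^{-1} mod 19^{i+2}, f′(x) = 2x + 12. Iterate:
  r_0 = 16 (mod 19)
  r_1 = 187 (mod 361)
  r_2 = 1992 (mod 6859)
Final: r = 1992 satisfies f(r) ≡ 0 mod 19^3.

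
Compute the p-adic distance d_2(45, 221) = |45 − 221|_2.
d_2(45, 221) = 1/16

Step 1 — x − y = 45 − 221 = -176. Step 2 — v_2(-176) = 4 (factor: -176 = −(2^4 · 11); the sign does not affect v_p). Step 3 — |x − y|_2 = 2^{-4} = 1/16.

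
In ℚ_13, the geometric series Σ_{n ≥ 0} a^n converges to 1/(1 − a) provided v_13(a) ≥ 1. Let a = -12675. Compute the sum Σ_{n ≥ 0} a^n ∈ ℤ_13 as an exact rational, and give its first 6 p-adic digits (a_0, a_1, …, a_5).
Σ a^n = 1/(1 − a) = 1/12676;  first 6 digits = (1, 0, 3, 7, 8, 3)

v_13(a) = 2 ≥ 1, so the series converges in ℤ_13 to 1/(1 − a) = 1/(1 − (-12675)) = 1/12676. Expand this rational in ℤ_13: compute digits iteratively via d_i = x_i mod 13, x_{i+1} = (x_i − d_i)/13. The first 6 digits are (1, 0, 3, 7, 8, 3).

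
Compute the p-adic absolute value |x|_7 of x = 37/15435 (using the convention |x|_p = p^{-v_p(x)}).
|37/15435|_7 = 343

Step 1 — compute v_7(x) by factoring powers of 7 out of the numerator and denominator: v_7(37/15435) = -3. Step 2 — apply |x|_p = p^{-v_p(x)} = 7^{3} = 343.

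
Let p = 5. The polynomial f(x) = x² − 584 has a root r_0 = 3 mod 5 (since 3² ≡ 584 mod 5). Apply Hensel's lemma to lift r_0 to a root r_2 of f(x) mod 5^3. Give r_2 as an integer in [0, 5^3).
r_2 = 78 (mod 125)

Hensel's recurrence: r_{i+1} = r_i − f(r_i)·(f′(r_i))^{-1} mod 5^{i+2}, with f′(x) = 2x. Iterate:
  r_0 = 3 (mod 5)
  r_1 = 3 (mod 25)
  r_2 = 78 (mod 125)
Final: r_2 = 78, and one checks f(r_2) ≡ 0 mod 5^3.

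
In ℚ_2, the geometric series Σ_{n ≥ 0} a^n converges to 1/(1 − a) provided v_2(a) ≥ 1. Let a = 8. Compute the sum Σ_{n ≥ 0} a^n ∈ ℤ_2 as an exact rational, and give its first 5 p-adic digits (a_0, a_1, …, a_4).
Σ a^n = 1/(1 − a) = -1/7;  first 5 digits = (1, 0, 0, 1, 0)

v_2(a) = 3 ≥ 1, so the series converges in ℤ_2 to 1/(1 − a) = 1/(1 − 8) = -1/7. Expand this rational in ℤ_2: compute digits iteratively via d_i = x_i mod 2, x_{i+1} = (x_i − d_i)/2. The first 5 digits are (1, 0, 0, 1, 0).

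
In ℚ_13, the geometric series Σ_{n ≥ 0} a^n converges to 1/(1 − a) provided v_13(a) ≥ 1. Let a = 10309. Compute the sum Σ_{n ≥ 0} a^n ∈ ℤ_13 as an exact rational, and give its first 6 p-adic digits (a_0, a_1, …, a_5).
Σ a^n = 1/(1 − a) = -1/10308;  first 6 digits = (1, 0, 9, 4, 3, 0)

v_13(a) = 2 ≥ 1, so the series converges in ℤ_13 to 1/(1 − a) = 1/(1 − 10309) = -1/10308. Expand this rational in ℤ_13: compute digits iteratively via d_i = x_i mod 13, x_{i+1} = (x_i − d_i)/13. The first 6 digits are (1, 0, 9, 4, 3, 0).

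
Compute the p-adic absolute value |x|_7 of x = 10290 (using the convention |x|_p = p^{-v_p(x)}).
|10290|_7 = 1/343

Step 1 — compute v_7(x) by factoring powers of 7 out of the numerator and denominator: v_7(10290) = 3. Step 2 — apply |x|_p = p^{-v_p(x)} = 7^{-3} = 1/343.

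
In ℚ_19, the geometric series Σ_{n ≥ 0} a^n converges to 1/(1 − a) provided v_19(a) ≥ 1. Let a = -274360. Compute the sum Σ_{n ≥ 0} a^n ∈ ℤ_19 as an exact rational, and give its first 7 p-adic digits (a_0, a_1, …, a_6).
Σ a^n = 1/(1 − a) = 1/274361;  first 7 digits = (1, 0, 0, 17, 16, 18, 3)

v_19(a) = 3 ≥ 1, so the series converges in ℤ_19 to 1/(1 − a) = 1/(1 − (-274360)) = 1/274361. Expand this rational in ℤ_19: compute digits iteratively via d_i = x_i mod 19, x_{i+1} = (x_i − d_i)/19. The first 7 digits are (1, 0, 0, 17, 16, 18, 3).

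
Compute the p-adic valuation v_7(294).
v_7(294) = 2

v_7(n) is the largest exponent k such that 7^k divides n. Factor out: 294 = 7^2 · 6. (Sign doesn't affect v_p.) So v_7(294) = 2.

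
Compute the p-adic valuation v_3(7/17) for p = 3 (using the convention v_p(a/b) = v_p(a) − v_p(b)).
v_3(7/17) = 0

Factor powers of 3 from the numerator and denominator of the reduced fraction: 7 = 3^0 · 7 and 17 = 3^0 · 17. Apply v_p(a/b) = v_p(a) − v_p(b): v_3(7/17) = 0 − 0 = 0.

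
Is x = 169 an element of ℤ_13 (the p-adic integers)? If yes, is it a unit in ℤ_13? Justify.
x ∈ ℤ_13 but not a unit; v_13(x) = 2 > 0

ℤ_13 = {x ∈ ℚ_13 : v_13(x) ≥ 0} and ℤ_13^× = {x ∈ ℤ_13 : v_13(x) = 0}. Here v_13(169) = v_13(num) − v_13(den) = 2; compare against these criteria.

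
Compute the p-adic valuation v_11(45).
v_11(45) = 0

v_11(n) is the largest exponent k such that 11^k divides n. Factor out: 45 = 11^0 · 45. (Sign doesn't affect v_p.) So v_11(45) = 0.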